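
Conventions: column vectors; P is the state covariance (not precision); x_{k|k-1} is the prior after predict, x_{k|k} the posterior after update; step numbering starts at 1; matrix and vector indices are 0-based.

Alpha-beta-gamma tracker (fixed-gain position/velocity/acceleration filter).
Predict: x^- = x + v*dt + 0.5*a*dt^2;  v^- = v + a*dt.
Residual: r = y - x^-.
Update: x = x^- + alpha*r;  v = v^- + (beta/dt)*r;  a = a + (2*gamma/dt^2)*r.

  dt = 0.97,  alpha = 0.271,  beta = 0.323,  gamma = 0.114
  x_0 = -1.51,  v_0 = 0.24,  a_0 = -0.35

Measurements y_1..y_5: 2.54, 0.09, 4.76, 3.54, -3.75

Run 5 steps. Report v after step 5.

v_post = -0.9626

step 1: x_pred=-1.4419  r=3.9819  x^+=-0.3628  v^+=1.2264  a^+=0.6149
step 2: x_pred=1.1161  r=-1.0261  x^+=0.8380  v^+=1.4812  a^+=0.3662
step 3: x_pred=2.4471  r=2.3129  x^+=3.0739  v^+=2.6066  a^+=0.9267
step 4: x_pred=6.0382  r=-2.4982  x^+=5.3612  v^+=2.6736  a^+=0.3213
step 5: x_pred=8.1058  r=-11.8558  x^+=4.8929  v^+=-0.9626  a^+=-2.5516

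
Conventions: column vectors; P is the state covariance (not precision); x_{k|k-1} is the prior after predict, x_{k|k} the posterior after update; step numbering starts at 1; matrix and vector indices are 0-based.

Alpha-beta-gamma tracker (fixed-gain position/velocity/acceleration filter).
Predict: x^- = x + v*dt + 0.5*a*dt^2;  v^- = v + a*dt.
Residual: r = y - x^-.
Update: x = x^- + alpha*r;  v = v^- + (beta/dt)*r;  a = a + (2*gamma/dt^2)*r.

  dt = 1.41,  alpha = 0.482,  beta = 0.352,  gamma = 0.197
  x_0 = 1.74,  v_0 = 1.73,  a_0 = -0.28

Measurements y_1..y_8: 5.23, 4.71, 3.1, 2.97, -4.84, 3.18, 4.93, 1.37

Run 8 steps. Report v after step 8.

v_post = 6.0255

step 1: x_pred=3.9010  r=1.3290  x^+=4.5416  v^+=1.6670  a^+=-0.0166
step 2: x_pred=6.8755  r=-2.1655  x^+=5.8317  v^+=1.1030  a^+=-0.4458
step 3: x_pred=6.9438  r=-3.8438  x^+=5.0911  v^+=-0.4852  a^+=-1.2075
step 4: x_pred=3.2067  r=-0.2367  x^+=3.0926  v^+=-2.2469  a^+=-1.2544
step 5: x_pred=-1.3224  r=-3.5176  x^+=-3.0179  v^+=-4.8937  a^+=-1.9515
step 6: x_pred=-11.8580  r=15.0380  x^+=-4.6097  v^+=-3.8912  a^+=1.0287
step 7: x_pred=-9.0738  r=14.0038  x^+=-2.3239  v^+=1.0552  a^+=3.8039
step 8: x_pred=2.9452  r=-1.5752  x^+=2.1859  v^+=6.0255  a^+=3.4918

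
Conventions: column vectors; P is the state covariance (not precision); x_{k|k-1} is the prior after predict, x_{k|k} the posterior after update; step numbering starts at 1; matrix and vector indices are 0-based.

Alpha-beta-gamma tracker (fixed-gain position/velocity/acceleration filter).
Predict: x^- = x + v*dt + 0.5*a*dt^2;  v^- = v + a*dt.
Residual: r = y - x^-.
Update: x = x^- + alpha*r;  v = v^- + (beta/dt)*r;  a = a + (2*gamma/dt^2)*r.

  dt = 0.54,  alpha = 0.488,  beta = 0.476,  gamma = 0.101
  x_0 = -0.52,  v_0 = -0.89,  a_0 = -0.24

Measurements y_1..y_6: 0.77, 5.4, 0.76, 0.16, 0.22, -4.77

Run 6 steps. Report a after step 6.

a_post = -6.0640

step 1: x_pred=-1.0356  r=1.8056  x^+=-0.1545  v^+=0.5720  a^+=1.0108
step 2: x_pred=0.3018  r=5.0982  x^+=2.7897  v^+=5.6118  a^+=4.5425
step 3: x_pred=6.4824  r=-5.7224  x^+=3.6899  v^+=3.0206  a^+=0.5784
step 4: x_pred=5.4053  r=-5.2453  x^+=2.8456  v^+=-1.2907  a^+=-3.0552
step 5: x_pred=1.7032  r=-1.4832  x^+=0.9794  v^+=-4.2479  a^+=-4.0826
step 6: x_pred=-1.9097  r=-2.8603  x^+=-3.3055  v^+=-8.9738  a^+=-6.0640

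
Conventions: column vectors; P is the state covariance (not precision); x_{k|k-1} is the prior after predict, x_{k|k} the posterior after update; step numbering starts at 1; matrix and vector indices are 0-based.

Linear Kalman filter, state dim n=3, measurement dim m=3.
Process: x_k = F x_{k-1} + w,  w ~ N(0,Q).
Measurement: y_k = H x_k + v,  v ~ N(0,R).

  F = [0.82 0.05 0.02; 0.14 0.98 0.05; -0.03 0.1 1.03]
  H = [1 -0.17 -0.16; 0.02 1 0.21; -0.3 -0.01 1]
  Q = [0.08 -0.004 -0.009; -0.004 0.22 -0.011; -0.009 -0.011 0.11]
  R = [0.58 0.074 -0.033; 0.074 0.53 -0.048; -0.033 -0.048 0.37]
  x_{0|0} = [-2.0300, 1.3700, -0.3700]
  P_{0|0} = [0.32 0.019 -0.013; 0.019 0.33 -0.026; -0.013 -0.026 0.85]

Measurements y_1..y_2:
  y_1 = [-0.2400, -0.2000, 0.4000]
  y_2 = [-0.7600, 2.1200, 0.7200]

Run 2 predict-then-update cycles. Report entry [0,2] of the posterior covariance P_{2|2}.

P_post[0,2] = 0.0362

step 1: x^-=[-1.6035, 1.0399, -0.1832]  P^-=[0.2974 0.0640 -0.0085; 0.0640 0.5478 0.0352; -0.0085 0.0352 1.0107]  S=[0.9020 0.0080 -0.2953; 0.0080 1.1398 0.1733; -0.2953 0.1733 1.4123]  K=[0.3150 0.0593 -0.0111; -0.0650 0.4989 -0.0673; 0.0366 0.1085 0.7115]  nu=[1.5110, -1.1694, 0.1125]  x^+=[-1.1981, 0.3507, -0.1748]  P^+=[0.2016 0.0421 0.0436; 0.0421 0.2686 -0.0314; 0.0436 -0.0314 0.2696]
step 2: x^-=[-0.9684, 0.1672, -0.1090]  P^-=[0.2211 0.0679 0.0314; 0.0679 0.4917 0.0021; 0.0314 0.0021 0.3895]  S=[0.7923 0.0555 -0.1255; 0.0555 1.0428 0.0079; -0.1255 0.0079 0.7609]  K=[0.2529 0.0623 -0.0057; -0.0608 0.4768 -0.0455; 0.0351 0.0753 0.5044]  nu=[0.2194, 1.9951, 0.5402]  x^+=[-0.7918, 1.0805, 0.3215]  P^+=[0.1643 0.0411 0.0362; 0.0411 0.2544 -0.0228; 0.0362 -0.0228 0.1925]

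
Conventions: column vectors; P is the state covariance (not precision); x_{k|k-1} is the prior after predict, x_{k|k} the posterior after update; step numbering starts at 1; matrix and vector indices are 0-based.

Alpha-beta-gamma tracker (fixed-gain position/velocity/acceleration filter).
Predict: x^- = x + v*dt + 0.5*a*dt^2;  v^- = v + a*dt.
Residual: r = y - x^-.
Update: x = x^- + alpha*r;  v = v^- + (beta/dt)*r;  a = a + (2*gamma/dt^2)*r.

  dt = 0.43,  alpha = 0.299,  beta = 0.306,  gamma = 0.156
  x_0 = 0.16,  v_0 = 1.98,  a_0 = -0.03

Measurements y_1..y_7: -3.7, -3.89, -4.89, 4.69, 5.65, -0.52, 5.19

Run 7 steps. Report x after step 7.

x_post = 13.3813

step 1: x_pred=1.0086  r=-4.7086  x^+=-0.3993  v^+=-1.3837  a^+=-7.9753
step 2: x_pred=-1.7316  r=-2.1584  x^+=-2.3769  v^+=-6.3491  a^+=-11.6175
step 3: x_pred=-6.1811  r=1.2911  x^+=-5.7950  v^+=-10.4258  a^+=-9.4389
step 4: x_pred=-11.1508  r=15.8408  x^+=-6.4144  v^+=-3.2118  a^+=17.2908
step 5: x_pred=-6.1969  r=11.8469  x^+=-2.6547  v^+=12.6538  a^+=37.2813
step 6: x_pred=6.2331  r=-6.7531  x^+=4.2139  v^+=23.8791  a^+=25.8861
step 7: x_pred=16.8751  r=-11.6851  x^+=13.3813  v^+=26.6947  a^+=6.1687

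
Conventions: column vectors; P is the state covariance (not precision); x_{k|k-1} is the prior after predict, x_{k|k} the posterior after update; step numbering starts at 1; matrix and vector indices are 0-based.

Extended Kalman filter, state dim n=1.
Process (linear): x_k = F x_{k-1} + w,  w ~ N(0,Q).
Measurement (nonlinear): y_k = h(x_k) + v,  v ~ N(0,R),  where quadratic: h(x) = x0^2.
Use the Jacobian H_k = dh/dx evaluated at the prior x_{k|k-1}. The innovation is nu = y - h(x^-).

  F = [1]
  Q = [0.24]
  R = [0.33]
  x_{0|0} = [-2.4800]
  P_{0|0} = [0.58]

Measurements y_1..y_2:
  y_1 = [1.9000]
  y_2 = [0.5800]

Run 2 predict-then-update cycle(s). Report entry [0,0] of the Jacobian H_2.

step 1: x^-=[-2.4800]  P^-=[0.8200]  H_jac=[-4.9600]  S=[20.5033]  K=[-0.1984]  nu=[-4.2504]  x^+=[-1.6369]  P^+=[0.0132]
step 2: x^-=[-1.6369]  P^-=[0.2532]  H_jac=[-3.2737]  S=[3.0436]  K=[-0.2723]  nu=[-2.0993]  x^+=[-1.0651]  P^+=[0.0275]

H_jac[0,0] = -3.2737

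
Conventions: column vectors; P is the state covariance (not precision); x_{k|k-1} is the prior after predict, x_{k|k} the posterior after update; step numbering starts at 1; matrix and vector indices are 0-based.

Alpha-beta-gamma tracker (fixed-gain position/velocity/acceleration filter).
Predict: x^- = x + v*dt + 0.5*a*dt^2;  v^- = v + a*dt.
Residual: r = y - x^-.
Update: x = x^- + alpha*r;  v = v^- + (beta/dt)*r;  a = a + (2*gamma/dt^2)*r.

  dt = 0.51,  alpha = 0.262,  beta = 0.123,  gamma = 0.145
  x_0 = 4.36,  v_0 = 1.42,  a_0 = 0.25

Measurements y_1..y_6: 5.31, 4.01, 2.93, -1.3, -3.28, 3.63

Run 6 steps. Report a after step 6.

step 1: x_pred=5.1167  r=0.1933  x^+=5.1674  v^+=1.5941  a^+=0.4655
step 2: x_pred=6.0409  r=-2.0309  x^+=5.5088  v^+=1.3417  a^+=-1.7988
step 3: x_pred=5.9591  r=-3.0291  x^+=5.1655  v^+=-0.3062  a^+=-5.1762
step 4: x_pred=4.3362  r=-5.6362  x^+=2.8595  v^+=-4.3054  a^+=-11.4603
step 5: x_pred=-0.8267  r=-2.4533  x^+=-1.4695  v^+=-10.7418  a^+=-14.1956
step 6: x_pred=-8.7939  r=12.4239  x^+=-5.5389  v^+=-14.9852  a^+=-0.3435

a_post = -0.3435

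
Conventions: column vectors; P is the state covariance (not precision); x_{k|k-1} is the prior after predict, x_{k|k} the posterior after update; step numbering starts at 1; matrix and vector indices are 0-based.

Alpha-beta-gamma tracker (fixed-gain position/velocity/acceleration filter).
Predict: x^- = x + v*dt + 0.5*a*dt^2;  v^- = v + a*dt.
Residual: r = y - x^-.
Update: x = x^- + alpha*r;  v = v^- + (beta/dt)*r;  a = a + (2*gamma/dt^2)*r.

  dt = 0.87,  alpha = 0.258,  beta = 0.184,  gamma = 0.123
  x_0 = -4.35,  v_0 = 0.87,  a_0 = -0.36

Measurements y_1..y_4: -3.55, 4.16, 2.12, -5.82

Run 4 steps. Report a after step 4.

a_post = -1.3076

step 1: x_pred=-3.7293  r=0.1793  x^+=-3.6831  v^+=0.5947  a^+=-0.3017
step 2: x_pred=-3.2798  r=7.4398  x^+=-1.3604  v^+=1.9057  a^+=2.1163
step 3: x_pred=1.0985  r=1.0215  x^+=1.3621  v^+=3.9629  a^+=2.4483
step 4: x_pred=5.7364  r=-11.5564  x^+=2.7548  v^+=3.6489  a^+=-1.3076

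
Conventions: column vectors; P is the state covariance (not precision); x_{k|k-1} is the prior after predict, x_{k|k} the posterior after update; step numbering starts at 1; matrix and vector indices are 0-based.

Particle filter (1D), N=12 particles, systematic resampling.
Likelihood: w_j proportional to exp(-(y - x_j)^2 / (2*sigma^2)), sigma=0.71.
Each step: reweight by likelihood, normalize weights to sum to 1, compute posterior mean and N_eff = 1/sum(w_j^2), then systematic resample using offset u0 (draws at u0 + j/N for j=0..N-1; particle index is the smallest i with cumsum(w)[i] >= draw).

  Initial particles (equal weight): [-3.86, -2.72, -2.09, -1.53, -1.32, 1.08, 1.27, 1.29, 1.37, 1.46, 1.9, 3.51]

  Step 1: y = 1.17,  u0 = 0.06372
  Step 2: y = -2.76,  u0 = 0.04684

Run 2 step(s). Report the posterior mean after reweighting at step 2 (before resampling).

step 1: w=[0.0000, 0.0000, 0.0000, 0.0001, 0.0004, 0.1822, 0.1818, 0.1810, 0.1765, 0.1689, 0.1082, 0.0008]  mean=1.3573  Neff=5.8681  idx=[5, 5, 6, 6, 7, 7, 8, 8, 9, 9, 10, 10]
step 2: w=[0.3184, 0.3184, 0.0723, 0.0723, 0.0616, 0.0616, 0.0322, 0.0322, 0.0153, 0.0153, 0.0003, 0.0003]  mean=1.1641  Neff=4.4771  idx=[0, 0, 0, 0, 1, 1, 1, 1, 3, 4, 5, 7]

post_mean = 1.1641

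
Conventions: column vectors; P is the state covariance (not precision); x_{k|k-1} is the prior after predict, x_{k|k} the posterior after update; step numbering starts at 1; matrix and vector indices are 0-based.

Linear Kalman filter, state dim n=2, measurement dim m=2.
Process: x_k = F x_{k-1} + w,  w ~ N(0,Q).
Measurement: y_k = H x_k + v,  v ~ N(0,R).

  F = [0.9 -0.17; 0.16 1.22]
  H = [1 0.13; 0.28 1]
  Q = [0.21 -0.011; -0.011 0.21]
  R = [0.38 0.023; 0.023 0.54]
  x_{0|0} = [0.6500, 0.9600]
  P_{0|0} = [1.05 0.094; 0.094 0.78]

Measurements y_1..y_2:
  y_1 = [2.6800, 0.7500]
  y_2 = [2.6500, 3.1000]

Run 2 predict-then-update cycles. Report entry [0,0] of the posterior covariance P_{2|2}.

step 1: x^-=[0.4218, 1.2752]  P^-=[1.0543 0.0791; 0.0791 1.4345]  S=[1.4791 0.5866; 0.5866 2.1015]  K=[0.7299 -0.0257; -0.1073 0.7231]  nu=[2.0924, -0.6433]  x^+=[1.9656, 0.5856]  P^+=[0.2868 -0.0774; -0.0774 0.4097]
step 2: x^-=[1.6695, 1.0289]  P^-=[0.4779 -0.1375; -0.1375 0.7969]  S=[0.8356 0.1179; 0.1179 1.2973]  K=[0.5581 -0.0536; -0.1247 0.5959]  nu=[0.8467, 1.6036]  x^+=[2.0561, 1.8790]  P^+=[0.2210 -0.0780; -0.0780 0.3407]

P_post[0,0] = 0.2210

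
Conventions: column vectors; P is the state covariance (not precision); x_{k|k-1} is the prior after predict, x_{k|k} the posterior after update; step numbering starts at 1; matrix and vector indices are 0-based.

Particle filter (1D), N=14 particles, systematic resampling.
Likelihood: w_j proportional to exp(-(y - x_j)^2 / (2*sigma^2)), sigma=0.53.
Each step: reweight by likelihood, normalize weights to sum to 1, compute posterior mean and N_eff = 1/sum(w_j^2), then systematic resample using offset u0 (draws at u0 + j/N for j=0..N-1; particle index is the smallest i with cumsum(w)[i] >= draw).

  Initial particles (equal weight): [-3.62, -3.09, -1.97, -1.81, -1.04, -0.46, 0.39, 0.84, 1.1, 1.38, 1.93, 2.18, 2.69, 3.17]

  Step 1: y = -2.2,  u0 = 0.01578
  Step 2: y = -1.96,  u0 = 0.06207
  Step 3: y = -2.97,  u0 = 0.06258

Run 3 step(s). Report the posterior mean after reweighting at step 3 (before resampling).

step 1: w=[0.0135, 0.1197, 0.4460, 0.3738, 0.0447, 0.0022, 0.0000, 0.0000, 0.0000, 0.0000, 0.0000, 0.0000, 0.0000, 0.0000]  mean=-2.0216  Neff=2.8152  idx=[1, 1, 2, 2, 2, 2, 2, 2, 3, 3, 3, 3, 3, 3]
step 2: w=[0.0086, 0.0086, 0.0835, 0.0835, 0.0835, 0.0835, 0.0835, 0.0835, 0.0803, 0.0803, 0.0803, 0.0803, 0.0803, 0.0803]  mean=-1.9122  Neff=12.3963  idx=[2, 3, 4, 5, 5, 6, 7, 8, 9, 10, 11, 12, 12, 13]
step 3: w=[0.0927, 0.0927, 0.0927, 0.0927, 0.0927, 0.0927, 0.0927, 0.0501, 0.0501, 0.0501, 0.0501, 0.0501, 0.0501, 0.0501]  mean=-1.9139  Neff=12.8565  idx=[0, 1, 2, 2, 3, 4, 5, 6, 6, 8, 9, 10, 12, 13]

post_mean = -1.9139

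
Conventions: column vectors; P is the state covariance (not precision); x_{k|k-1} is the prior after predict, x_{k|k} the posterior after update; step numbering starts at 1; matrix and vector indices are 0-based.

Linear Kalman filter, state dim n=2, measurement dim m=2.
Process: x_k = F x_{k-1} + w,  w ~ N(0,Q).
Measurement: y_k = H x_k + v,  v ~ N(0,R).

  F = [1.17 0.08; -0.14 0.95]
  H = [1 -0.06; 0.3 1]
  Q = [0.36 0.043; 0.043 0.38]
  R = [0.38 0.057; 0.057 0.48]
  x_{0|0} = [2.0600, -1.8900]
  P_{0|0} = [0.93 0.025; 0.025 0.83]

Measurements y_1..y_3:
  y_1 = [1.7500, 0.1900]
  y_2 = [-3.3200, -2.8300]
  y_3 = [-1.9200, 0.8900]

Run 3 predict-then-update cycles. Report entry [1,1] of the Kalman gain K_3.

K[1,1] = 0.5704

step 1: x^-=[2.2590, -2.0839]  P^-=[1.6431 -0.0187; -0.0187 1.1407]  S=[2.0294 0.4631; 0.4631 1.7573]  K=[0.7965 0.0599; -0.2025 0.6993]  nu=[-0.6340, 1.5962]  x^+=[1.8497, -0.8393]  P^+=[0.3050 -0.0173; -0.0173 0.3293]
step 2: x^-=[2.0970, -1.0563]  P^-=[0.7764 -0.0010; -0.0010 0.6878]  S=[1.1590 0.2477; 0.2477 1.2371]  K=[0.6580 0.0557; -0.1622 0.5882]  nu=[-5.4804, -2.4028]  x^+=[-1.6432, -1.5809]  P^+=[0.2525 -0.0115; -0.0115 0.2765]
step 3: x^-=[-2.0491, -1.2718]  P^-=[0.7053 0.0100; 0.0100 0.6376]  S=[1.0864 0.2402; 0.2402 1.1871]  K=[0.6358 0.0580; -0.1521 0.5704]  nu=[0.0528, 2.7765]  x^+=[-1.8544, 0.3039]  P^+=[0.2444 -0.0092; -0.0092 0.2679]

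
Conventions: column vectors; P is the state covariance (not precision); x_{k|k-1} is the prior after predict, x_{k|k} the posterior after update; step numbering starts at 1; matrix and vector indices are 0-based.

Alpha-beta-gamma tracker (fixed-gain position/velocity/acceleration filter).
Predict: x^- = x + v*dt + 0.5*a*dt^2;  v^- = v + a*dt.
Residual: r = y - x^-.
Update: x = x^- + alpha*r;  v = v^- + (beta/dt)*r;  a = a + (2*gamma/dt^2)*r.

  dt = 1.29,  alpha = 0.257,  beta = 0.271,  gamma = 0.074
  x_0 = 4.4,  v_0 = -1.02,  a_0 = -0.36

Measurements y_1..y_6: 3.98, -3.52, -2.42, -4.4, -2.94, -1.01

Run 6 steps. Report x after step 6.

step 1: x_pred=2.7847  r=1.1953  x^+=3.0919  v^+=-1.2333  a^+=-0.2537
step 2: x_pred=1.2898  r=-4.8098  x^+=0.0537  v^+=-2.5710  a^+=-0.6815
step 3: x_pred=-3.8299  r=1.4099  x^+=-3.4675  v^+=-3.1539  a^+=-0.5561
step 4: x_pred=-7.9987  r=3.5987  x^+=-7.0739  v^+=-3.1152  a^+=-0.2360
step 5: x_pred=-11.2889  r=8.3489  x^+=-9.1432  v^+=-1.6658  a^+=0.5065
step 6: x_pred=-10.8706  r=9.8606  x^+=-8.3364  v^+=1.0591  a^+=1.3835

x_post = -8.3364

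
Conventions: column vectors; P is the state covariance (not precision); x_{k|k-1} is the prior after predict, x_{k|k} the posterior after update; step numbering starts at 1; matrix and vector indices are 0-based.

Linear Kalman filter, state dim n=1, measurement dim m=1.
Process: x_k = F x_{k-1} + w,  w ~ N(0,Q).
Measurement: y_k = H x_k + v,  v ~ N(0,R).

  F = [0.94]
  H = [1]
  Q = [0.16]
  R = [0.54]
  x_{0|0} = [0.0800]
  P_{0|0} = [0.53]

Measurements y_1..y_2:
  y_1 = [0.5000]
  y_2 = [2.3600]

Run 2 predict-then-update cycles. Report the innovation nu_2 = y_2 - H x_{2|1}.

innov = [2.0746]

step 1: x^-=[0.0752]  P^-=[0.6283]  S=[1.1683]  K=[0.5378]  nu=[0.4248]  x^+=[0.3037]  P^+=[0.2904]
step 2: x^-=[0.2854]  P^-=[0.4166]  S=[0.9566]  K=[0.4355]  nu=[2.0746]  x^+=[1.1889]  P^+=[0.2352]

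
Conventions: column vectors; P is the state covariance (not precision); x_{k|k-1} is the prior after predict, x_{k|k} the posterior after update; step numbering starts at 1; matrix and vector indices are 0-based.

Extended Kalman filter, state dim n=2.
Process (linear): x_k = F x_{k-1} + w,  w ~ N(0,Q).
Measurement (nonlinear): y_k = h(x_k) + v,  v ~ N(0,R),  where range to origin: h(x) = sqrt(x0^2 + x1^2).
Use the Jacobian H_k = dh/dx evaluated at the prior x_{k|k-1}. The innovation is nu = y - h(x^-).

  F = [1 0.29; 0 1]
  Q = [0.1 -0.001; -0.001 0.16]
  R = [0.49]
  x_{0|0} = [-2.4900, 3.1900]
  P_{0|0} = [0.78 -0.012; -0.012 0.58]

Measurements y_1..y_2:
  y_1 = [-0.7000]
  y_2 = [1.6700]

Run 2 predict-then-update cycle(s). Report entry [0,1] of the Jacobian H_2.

H_jac[0,1] = 0.9580

step 1: x^-=[-1.5649, 3.1900]  P^-=[0.9218 0.1552; 0.1552 0.7400]  H_jac=[-0.4404 0.8978]  S=[1.1425]  K=[-0.2334; 0.5217]  nu=[-4.2532]  x^+=[-0.5723, 0.9713]  P^+=[0.8596 0.2943; 0.2943 0.4291]
step 2: x^-=[-0.2906, 0.9713]  P^-=[1.1664 0.4177; 0.4177 0.5891]  H_jac=[-0.2866 0.9580]  S=[0.8971]  K=[0.0735; 0.4956]  nu=[0.6562]  x^+=[-0.2424, 1.2965]  P^+=[1.1615 0.3851; 0.3851 0.3687]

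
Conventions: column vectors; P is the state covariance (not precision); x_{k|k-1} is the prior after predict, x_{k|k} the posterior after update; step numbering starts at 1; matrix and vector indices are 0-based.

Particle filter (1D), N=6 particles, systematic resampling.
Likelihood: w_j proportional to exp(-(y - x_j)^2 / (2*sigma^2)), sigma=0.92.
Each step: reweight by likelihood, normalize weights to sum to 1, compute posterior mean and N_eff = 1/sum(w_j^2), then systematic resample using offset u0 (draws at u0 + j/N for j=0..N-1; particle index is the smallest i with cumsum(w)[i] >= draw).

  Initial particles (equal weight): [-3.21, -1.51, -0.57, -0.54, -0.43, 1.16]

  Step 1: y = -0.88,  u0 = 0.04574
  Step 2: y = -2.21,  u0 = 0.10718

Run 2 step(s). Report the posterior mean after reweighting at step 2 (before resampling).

post_mean = -1.1835

step 1: w=[0.0110, 0.2148, 0.2565, 0.2536, 0.2409, 0.0232]  mean=-0.7194  Neff=4.2566  idx=[1, 1, 2, 3, 3, 4]
step 2: w=[0.3342, 0.3342, 0.0911, 0.0859, 0.0859, 0.0687]  mean=-1.1835  Neff=3.9821  idx=[0, 0, 1, 1, 3, 5]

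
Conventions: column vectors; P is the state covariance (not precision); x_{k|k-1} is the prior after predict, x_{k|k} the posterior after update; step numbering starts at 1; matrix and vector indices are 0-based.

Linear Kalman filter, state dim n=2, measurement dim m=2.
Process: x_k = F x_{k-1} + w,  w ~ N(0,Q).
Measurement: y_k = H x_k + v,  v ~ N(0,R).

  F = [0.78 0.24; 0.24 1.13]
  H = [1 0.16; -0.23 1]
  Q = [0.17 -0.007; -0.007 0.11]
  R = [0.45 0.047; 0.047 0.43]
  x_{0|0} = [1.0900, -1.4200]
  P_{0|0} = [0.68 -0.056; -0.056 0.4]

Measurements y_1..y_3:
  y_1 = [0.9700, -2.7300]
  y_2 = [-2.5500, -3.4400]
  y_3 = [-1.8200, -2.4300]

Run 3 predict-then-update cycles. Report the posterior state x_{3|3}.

x_post = [-1.3153, -3.2095]

step 1: x^-=[0.5094, -1.3430]  P^-=[0.5858 0.1762; 0.1762 0.6296]  S=[1.1083 0.1827; 0.1827 1.0095]  K=[0.5640 -0.0610; 0.1584 0.5548]  nu=[0.6755, -1.2698]  x^+=[0.9679, -1.9405]  P^+=[0.2420 0.0559; 0.0559 0.2589]
step 2: x^-=[0.2892, -1.9605]  P^-=[0.3531 0.1610; 0.1610 0.4848]  S=[0.8670 0.1985; 0.1985 0.8594]  K=[0.4389 -0.0085; 0.1646 0.4830]  nu=[-2.5255, -1.4130]  x^+=[-0.8073, -3.0588]  P^+=[0.1875 0.0601; 0.0601 0.2293]
step 3: x^-=[-1.3638, -3.6502]  P^-=[0.3198 0.1467; 0.1467 0.4461]  S=[0.8281 0.1861; 0.1861 0.8256]  K=[0.4156 -0.0051; 0.1591 0.4637]  nu=[0.1278, 0.9065]  x^+=[-1.3153, -3.2095]  P^+=[0.1775 0.0582; 0.0582 0.2202]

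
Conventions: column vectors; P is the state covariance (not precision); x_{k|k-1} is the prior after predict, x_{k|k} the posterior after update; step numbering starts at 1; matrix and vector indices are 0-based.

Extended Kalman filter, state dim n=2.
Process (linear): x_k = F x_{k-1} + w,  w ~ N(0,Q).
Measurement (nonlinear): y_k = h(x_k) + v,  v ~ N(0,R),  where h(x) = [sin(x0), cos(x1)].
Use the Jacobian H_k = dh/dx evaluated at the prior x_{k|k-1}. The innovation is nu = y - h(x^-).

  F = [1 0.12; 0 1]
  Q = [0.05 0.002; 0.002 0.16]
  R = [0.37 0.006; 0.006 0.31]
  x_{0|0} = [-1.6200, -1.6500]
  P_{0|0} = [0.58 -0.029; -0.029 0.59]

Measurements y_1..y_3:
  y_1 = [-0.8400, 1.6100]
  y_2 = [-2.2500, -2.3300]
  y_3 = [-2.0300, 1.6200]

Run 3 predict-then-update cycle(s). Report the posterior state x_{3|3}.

step 1: x^-=[-1.8180, -1.6500]  P^-=[0.6315 0.0438; 0.0438 0.7500]  H_jac=[-0.2447 0.0000; 0.0000 0.9969]  S=[0.4078 -0.0047; -0.0047 1.0553]  K=[-0.3785 0.0397; -0.0181 0.7084]  nu=[0.1296, 1.6891]  x^+=[-1.8000, -0.4558]  P^+=[0.5713 0.0101; 0.0101 0.2202]
step 2: x^-=[-1.8547, -0.4558]  P^-=[0.6269 0.0385; 0.0385 0.3802]  H_jac=[-0.2801 0.0000; 0.0000 0.4402]  S=[0.4192 0.0013; 0.0013 0.3837]  K=[-0.4190 0.0455; -0.0270 0.4363]  nu=[-1.2900, -3.2279]  x^+=[-1.4611, -1.8292]  P^+=[0.5525 0.0264; 0.0264 0.3069]
step 3: x^-=[-1.6806, -1.8292]  P^-=[0.6133 0.0652; 0.0652 0.4669]  H_jac=[-0.1096 0.0000; 0.0000 0.9668]  S=[0.3774 -0.0009; -0.0009 0.7464]  K=[-0.1779 0.0842; -0.0175 0.6047]  nu=[-1.0360, 1.8755]  x^+=[-1.3384, -0.6769]  P^+=[0.5960 0.0259; 0.0259 0.1938]

x_post = [-1.3384, -0.6769]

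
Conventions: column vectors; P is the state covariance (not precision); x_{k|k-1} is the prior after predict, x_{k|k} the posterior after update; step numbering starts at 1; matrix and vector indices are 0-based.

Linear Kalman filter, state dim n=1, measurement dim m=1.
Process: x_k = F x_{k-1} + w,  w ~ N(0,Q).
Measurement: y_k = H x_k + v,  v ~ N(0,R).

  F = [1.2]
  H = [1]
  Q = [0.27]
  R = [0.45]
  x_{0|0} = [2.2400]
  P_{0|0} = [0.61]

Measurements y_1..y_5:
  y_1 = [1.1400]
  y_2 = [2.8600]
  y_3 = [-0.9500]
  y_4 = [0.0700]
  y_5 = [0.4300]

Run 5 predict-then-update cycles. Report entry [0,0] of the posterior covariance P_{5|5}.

step 1: x^-=[2.6880]  P^-=[1.1484]  S=[1.5984]  K=[0.7185]  nu=[-1.5480]  x^+=[1.5758]  P^+=[0.3233]
step 2: x^-=[1.8910]  P^-=[0.7356]  S=[1.1856]  K=[0.6204]  nu=[0.9690]  x^+=[2.4922]  P^+=[0.2792]
step 3: x^-=[2.9906]  P^-=[0.6720]  S=[1.1220]  K=[0.5989]  nu=[-3.9406]  x^+=[0.6304]  P^+=[0.2695]
step 4: x^-=[0.7565]  P^-=[0.6581]  S=[1.1081]  K=[0.5939]  nu=[-0.6865]  x^+=[0.3488]  P^+=[0.2673]
step 5: x^-=[0.4185]  P^-=[0.6549]  S=[1.1049]  K=[0.5927]  nu=[0.0115]  x^+=[0.4253]  P^+=[0.2667]

P_post[0,0] = 0.2667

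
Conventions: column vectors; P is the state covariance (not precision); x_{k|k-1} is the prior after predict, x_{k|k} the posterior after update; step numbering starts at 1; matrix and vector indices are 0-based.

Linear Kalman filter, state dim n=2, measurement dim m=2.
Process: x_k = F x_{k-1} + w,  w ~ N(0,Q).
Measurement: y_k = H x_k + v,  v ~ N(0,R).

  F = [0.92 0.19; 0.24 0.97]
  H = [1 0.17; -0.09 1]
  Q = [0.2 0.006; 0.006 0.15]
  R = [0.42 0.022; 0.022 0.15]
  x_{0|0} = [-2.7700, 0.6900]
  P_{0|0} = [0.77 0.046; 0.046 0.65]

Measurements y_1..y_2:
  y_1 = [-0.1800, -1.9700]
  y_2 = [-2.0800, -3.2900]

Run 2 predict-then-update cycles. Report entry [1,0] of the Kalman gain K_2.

K[1,0] = 0.0822

step 1: x^-=[-2.4173, 0.0045]  P^-=[0.8913 0.3390; 0.3390 0.8274]  S=[1.4504 0.4162; 0.4162 0.9236]  K=[0.6591 -0.0168; 0.0954 0.8198]  nu=[2.2365, -2.1921]  x^+=[-0.9064, -1.5791]  P^+=[0.2703 0.0363; 0.0363 0.1283]
step 2: x^-=[-1.1339, -1.7493]  P^-=[0.4461 0.1234; 0.1234 0.3032]  S=[0.9168 0.1549; 0.1549 0.4346]  K=[0.5077 0.0106; 0.0822 0.6428]  nu=[-0.6487, -1.6428]  x^+=[-1.4806, -2.8586]  P^+=[0.2081 0.0315; 0.0315 0.1011]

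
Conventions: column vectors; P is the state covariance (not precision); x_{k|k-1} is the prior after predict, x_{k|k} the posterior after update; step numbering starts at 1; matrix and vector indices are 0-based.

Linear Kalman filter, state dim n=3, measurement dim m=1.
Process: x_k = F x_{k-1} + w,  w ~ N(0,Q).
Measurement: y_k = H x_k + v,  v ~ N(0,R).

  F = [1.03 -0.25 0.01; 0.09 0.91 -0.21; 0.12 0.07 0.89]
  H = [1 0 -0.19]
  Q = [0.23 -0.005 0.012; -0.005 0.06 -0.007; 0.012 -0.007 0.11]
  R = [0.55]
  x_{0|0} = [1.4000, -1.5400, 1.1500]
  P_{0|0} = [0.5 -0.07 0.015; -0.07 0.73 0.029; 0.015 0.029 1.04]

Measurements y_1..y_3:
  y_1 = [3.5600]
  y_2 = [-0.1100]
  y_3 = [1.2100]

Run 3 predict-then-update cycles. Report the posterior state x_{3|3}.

x_post = [1.6363, -0.7968, 0.9284]

step 1: x^-=[1.8385, -1.5169, 1.0837]  P^-=[0.8424 -0.1924 0.0747; -0.1924 0.6913 -0.1337; 0.0747 -0.1337 0.9502]  S=[1.3983]  K=[0.5923; -0.1194; -0.0757]  nu=[1.9274]  x^+=[2.9801, -1.7471, 0.9378]  P^+=[0.3519 -0.0935 0.1374; -0.0935 0.6714 -0.1463; 0.1374 -0.1463 0.9422]
step 2: x^-=[3.5156, -1.5186, 1.0699]  P^-=[0.6970 -0.2512 0.2067; -0.2512 0.6958 -0.2561; 0.2067 -0.2561 0.8742]  S=[1.2000]  K=[0.5481; -0.1688; 0.0339]  nu=[-3.4223]  x^+=[1.6398, -0.9409, 0.9540]  P^+=[0.3365 -0.1402 0.1845; -0.1402 0.6616 -0.2493; 0.1845 -0.2493 0.8728]
step 3: x^-=[1.9337, -0.9090, 0.9800]  P^-=[0.7057 -0.3095 0.2685; -0.3095 0.7144 -0.3286; 0.2685 -0.3286 0.8154]  S=[1.1831]  K=[0.5534; -0.2088; 0.0960]  nu=[-0.5375]  x^+=[1.6363, -0.7968, 0.9284]  P^+=[0.3434 -0.1728 0.2057; -0.1728 0.6628 -0.3049; 0.2057 -0.3049 0.8045]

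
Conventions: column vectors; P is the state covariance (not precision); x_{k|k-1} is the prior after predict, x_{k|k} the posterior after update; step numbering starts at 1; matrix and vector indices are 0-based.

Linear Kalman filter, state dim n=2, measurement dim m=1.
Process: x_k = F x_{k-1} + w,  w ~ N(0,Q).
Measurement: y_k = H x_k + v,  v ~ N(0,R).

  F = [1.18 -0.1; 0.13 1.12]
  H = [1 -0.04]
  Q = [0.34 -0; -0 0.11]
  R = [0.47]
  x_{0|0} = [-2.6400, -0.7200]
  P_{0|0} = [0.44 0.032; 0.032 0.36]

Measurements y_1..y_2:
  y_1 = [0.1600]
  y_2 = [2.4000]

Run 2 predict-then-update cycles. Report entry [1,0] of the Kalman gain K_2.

step 1: x^-=[-3.0432, -1.1496]  P^-=[0.9487 0.0691; 0.0691 0.5783]  S=[1.4141]  K=[0.6689; 0.0325]  nu=[3.1572]  x^+=[-0.9312, -1.0471]  P^+=[0.3159 0.0383; 0.0383 0.5768]
step 2: x^-=[-0.9941, -1.2938]  P^-=[0.7766 0.0340; 0.0340 0.8501]  S=[1.2453]  K=[0.6226; 0.0000]  nu=[3.3424]  x^+=[1.0867, -1.2937]  P^+=[0.2940 0.0340; 0.0340 0.8501]

K[1,0] = 0.0000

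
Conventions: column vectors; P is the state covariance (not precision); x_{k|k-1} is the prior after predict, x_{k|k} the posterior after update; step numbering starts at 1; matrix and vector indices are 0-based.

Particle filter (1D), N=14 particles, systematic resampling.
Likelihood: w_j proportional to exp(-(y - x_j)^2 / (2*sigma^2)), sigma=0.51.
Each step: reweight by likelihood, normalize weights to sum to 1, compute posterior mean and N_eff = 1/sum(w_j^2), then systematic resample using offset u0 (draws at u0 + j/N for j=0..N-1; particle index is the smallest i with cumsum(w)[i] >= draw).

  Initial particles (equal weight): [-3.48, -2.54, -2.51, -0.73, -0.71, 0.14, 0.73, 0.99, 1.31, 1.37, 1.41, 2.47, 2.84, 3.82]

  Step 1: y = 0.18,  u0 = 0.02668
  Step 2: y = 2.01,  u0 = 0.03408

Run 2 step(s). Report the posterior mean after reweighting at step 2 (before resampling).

step 1: w=[0.0000, 0.0000, 0.0000, 0.0825, 0.0884, 0.4041, 0.2266, 0.1148, 0.0348, 0.0266, 0.0221, 0.0000, 0.0000, 0.0000]  mean=0.3260  Neff=4.0843  idx=[3, 4, 4, 5, 5, 5, 5, 5, 6, 6, 6, 7, 7, 9]
step 2: w=[0.0000, 0.0000, 0.0000, 0.0014, 0.0014, 0.0014, 0.0014, 0.0014, 0.0498, 0.0498, 0.0498, 0.1573, 0.1573, 0.5289]  mean=1.1462  Neff=2.9702  idx=[8, 9, 11, 11, 12, 12, 12, 13, 13, 13, 13, 13, 13, 13]

post_mean = 1.1462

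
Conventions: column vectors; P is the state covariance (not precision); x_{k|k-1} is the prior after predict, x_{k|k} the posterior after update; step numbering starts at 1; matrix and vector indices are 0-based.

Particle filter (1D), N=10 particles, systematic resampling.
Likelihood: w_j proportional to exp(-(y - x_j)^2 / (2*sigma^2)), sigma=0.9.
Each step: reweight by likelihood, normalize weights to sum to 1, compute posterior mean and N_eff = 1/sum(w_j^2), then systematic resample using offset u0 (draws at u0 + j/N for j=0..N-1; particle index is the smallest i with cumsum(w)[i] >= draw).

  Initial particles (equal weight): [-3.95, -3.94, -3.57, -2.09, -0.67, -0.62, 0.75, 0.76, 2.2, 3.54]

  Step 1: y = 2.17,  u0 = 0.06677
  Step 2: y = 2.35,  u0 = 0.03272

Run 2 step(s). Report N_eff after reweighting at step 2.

step 1: w=[0.0000, 0.0000, 0.0000, 0.0000, 0.0036, 0.0043, 0.1508, 0.1535, 0.5234, 0.1644]  mean=1.9581  Neff=2.8794  idx=[6, 7, 7, 8, 8, 8, 8, 8, 9, 9]
step 2: w=[0.0322, 0.0329, 0.0329, 0.1543, 0.1543, 0.1543, 0.1543, 0.1543, 0.0653, 0.0653]  mean=2.2336  Neff=7.6473  idx=[1, 3, 3, 4, 5, 5, 6, 7, 7, 8]

N_eff = 7.6473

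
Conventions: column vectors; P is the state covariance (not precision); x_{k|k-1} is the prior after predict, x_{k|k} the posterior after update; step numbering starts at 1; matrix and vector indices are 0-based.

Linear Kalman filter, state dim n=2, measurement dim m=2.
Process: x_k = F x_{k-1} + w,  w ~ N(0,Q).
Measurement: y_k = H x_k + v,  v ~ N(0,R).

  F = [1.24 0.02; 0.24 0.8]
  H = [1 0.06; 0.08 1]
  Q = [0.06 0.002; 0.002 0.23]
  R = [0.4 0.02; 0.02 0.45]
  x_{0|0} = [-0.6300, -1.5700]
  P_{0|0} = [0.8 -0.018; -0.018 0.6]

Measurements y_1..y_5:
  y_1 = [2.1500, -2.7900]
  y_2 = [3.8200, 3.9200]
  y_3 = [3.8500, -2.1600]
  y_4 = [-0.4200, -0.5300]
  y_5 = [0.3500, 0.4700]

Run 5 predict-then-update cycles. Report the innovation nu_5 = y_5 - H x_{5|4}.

step 1: x^-=[-0.8126, -1.4072]  P^-=[1.2894 0.2317; 0.2317 0.6532]  S=[1.7196 0.3952; 0.3952 1.1485]  K=[0.7502 0.0334; 0.0251 0.5762]  nu=[3.0470, -1.3178]  x^+=[1.4294, -2.0900]  P^+=[0.3004 0.0060; 0.0060 0.2593]
step 2: x^-=[1.7306, -1.3289]  P^-=[0.5223 0.1015; 0.1015 0.4156]  S=[0.9360 0.1888; 0.1888 0.8852]  K=[0.5558 0.0434; 0.0403 0.4701]  nu=[2.1691, 5.1105]  x^+=[3.1580, 1.1608]  P^+=[0.2224 0.0129; 0.0129 0.2113]
step 3: x^-=[3.9392, 1.6866]  P^-=[0.4027 0.0844; 0.0844 0.3830]  S=[0.8142 0.1600; 0.1600 0.8491]  K=[0.4920 0.0446; 0.0433 0.4509]  nu=[-0.1904, -4.1617]  x^+=[3.6598, -0.1980]  P^+=[0.1969 0.0142; 0.0142 0.2026]
step 4: x^-=[4.5342, 0.7199]  P^-=[0.3635 0.0780; 0.0780 0.3765]  S=[0.7742 0.1500; 0.1500 0.8413]  K=[0.4670 0.0440; 0.0432 0.4472]  nu=[-4.9974, -1.6127]  x^+=[2.1294, -0.2173]  P^+=[0.1868 0.0142; 0.0142 0.2010]
step 5: x^-=[2.6362, 0.3373]  P^-=[0.3481 0.0749; 0.0749 0.3748]  S=[0.7584 0.1456; 0.1456 0.8390]  K=[0.4566 0.0433; 0.0427 0.4465]  nu=[-2.3064, -0.0782]  x^+=[1.5798, 0.2038]  P^+=[0.1827 0.0140; 0.0140 0.2006]

innov = [-2.3064, -0.0782]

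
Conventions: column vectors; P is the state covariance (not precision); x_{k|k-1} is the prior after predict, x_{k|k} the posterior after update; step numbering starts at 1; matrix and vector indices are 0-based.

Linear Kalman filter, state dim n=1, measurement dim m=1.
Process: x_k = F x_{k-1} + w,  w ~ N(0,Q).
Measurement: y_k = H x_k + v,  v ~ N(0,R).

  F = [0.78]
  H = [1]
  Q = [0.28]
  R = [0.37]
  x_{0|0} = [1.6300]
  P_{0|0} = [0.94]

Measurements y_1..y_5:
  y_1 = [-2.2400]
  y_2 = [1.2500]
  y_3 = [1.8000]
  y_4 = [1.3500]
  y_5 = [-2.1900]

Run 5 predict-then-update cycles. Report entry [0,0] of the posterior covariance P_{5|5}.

step 1: x^-=[1.2714]  P^-=[0.8519]  S=[1.2219]  K=[0.6972]  nu=[-3.5114]  x^+=[-1.1767]  P^+=[0.2580]
step 2: x^-=[-0.9178]  P^-=[0.4369]  S=[0.8069]  K=[0.5415]  nu=[2.1678]  x^+=[0.2560]  P^+=[0.2003]
step 3: x^-=[0.1997]  P^-=[0.4019]  S=[0.7719]  K=[0.5207]  nu=[1.6003]  x^+=[1.0329]  P^+=[0.1926]
step 4: x^-=[0.8057]  P^-=[0.3972]  S=[0.7672]  K=[0.5177]  nu=[0.5443]  x^+=[1.0875]  P^+=[0.1916]
step 5: x^-=[0.8482]  P^-=[0.3965]  S=[0.7665]  K=[0.5173]  nu=[-3.0382]  x^+=[-0.7235]  P^+=[0.1914]

P_post[0,0] = 0.1914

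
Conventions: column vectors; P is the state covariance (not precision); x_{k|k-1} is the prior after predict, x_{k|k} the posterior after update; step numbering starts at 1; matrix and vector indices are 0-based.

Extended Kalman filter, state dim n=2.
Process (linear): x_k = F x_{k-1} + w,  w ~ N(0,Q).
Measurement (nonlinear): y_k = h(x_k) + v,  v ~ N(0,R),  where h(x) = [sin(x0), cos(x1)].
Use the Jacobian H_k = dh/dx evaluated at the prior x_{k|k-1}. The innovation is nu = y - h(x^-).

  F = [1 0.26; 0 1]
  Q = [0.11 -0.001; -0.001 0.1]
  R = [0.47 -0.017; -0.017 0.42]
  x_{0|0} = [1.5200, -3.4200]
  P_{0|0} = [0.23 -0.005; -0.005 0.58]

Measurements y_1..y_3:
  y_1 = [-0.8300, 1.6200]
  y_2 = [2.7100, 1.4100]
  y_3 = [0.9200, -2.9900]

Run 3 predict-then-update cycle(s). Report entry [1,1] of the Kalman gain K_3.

K[1,1] = -0.4295

step 1: x^-=[0.6308, -3.4200]  P^-=[0.3766 0.1448; 0.1448 0.6800]  H_jac=[0.8076 0.0000; 0.0000 -0.2748]  S=[0.7156 -0.0491; -0.0491 0.4714]  K=[0.4222 -0.0404; 0.1372 -0.3822]  nu=[-1.4198, 2.5815]  x^+=[-0.0730, -4.6013]  P^+=[0.2466 0.0879; 0.0879 0.5925]
step 2: x^-=[-1.2693, -4.6013]  P^-=[0.4423 0.2409; 0.2409 0.6925]  H_jac=[0.2969 0.0000; 0.0000 -0.9938]  S=[0.5090 -0.0881; -0.0881 1.1040]  K=[0.2236 -0.1990; 0.0331 -0.6208]  nu=[3.6649, 1.5208]  x^+=[-0.7527, -5.4241]  P^+=[0.3653 0.0879; 0.0879 0.2629]
step 3: x^-=[-2.1629, -5.4241]  P^-=[0.5388 0.1553; 0.1553 0.3629]  H_jac=[-0.5581 0.0000; 0.0000 -0.7572]  S=[0.6378 0.0486; 0.0486 0.6281]  K=[-0.4599 -0.1516; -0.1031 -0.4295]  nu=[1.7498, -3.6431]  x^+=[-2.4153, -4.0397]  P^+=[0.3827 0.0738; 0.0738 0.2359]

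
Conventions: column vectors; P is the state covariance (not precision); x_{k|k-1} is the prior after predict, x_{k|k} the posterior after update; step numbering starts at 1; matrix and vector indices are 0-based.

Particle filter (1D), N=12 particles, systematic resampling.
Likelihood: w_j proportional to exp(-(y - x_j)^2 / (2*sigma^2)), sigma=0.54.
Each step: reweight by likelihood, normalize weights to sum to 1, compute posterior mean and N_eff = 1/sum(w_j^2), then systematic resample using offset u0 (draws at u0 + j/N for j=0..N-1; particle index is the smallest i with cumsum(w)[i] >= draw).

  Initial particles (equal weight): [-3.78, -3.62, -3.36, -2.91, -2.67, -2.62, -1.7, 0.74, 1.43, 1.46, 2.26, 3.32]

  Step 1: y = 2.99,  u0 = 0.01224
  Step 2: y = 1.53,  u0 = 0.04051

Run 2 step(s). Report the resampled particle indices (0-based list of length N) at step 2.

step 1: w=[0.0000, 0.0000, 0.0000, 0.0000, 0.0000, 0.0000, 0.0000, 0.0001, 0.0122, 0.0143, 0.3172, 0.6562]  mean=2.9338  Neff=1.8812  idx=[8, 10, 10, 10, 11, 11, 11, 11, 11, 11, 11, 11]
step 2: w=[0.4430, 0.1807, 0.1807, 0.1807, 0.0019, 0.0019, 0.0019, 0.0019, 0.0019, 0.0019, 0.0019, 0.0019]  mean=1.9080  Neff=3.3983  idx=[0, 0, 0, 0, 0, 1, 1, 2, 2, 2, 3, 3]

resampled_idx = [0, 0, 0, 0, 0, 1, 1, 2, 2, 2, 3, 3]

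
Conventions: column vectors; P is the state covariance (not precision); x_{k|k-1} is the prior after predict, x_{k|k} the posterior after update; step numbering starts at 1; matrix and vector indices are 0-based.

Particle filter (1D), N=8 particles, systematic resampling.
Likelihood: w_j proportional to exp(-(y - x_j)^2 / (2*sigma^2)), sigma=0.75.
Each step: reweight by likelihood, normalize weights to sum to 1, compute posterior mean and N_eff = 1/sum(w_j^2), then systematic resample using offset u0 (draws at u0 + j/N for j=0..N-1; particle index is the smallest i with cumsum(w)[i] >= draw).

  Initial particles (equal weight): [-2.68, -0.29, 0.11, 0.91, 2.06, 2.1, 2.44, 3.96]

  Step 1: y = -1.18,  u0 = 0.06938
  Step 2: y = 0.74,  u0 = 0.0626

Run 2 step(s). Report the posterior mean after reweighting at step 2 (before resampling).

post_mean = -0.1223

step 1: w=[0.1541, 0.5630, 0.2593, 0.0234, 0.0001, 0.0001, 0.0000, 0.0000]  mean=-0.5259  Neff=2.4481  idx=[0, 1, 1, 1, 1, 1, 2, 2]
step 2: w=[0.0000, 0.1162, 0.1162, 0.1162, 0.1162, 0.1162, 0.2096, 0.2096]  mean=-0.1223  Neff=6.4380  idx=[1, 2, 3, 4, 5, 6, 7, 7]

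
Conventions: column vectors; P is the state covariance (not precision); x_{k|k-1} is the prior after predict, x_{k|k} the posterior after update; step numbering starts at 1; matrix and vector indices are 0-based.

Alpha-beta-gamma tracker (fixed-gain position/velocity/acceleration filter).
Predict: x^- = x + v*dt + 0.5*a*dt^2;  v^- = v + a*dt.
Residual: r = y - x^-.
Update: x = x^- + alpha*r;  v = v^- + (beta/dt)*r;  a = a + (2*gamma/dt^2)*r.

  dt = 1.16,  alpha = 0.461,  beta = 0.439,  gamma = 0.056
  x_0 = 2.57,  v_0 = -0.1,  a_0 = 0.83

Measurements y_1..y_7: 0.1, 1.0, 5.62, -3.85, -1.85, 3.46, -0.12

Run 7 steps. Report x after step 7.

x_post = 0.1635

step 1: x_pred=3.0124  r=-2.9124  x^+=1.6698  v^+=-0.2394  a^+=0.5876
step 2: x_pred=1.7874  r=-0.7874  x^+=1.4244  v^+=0.1442  a^+=0.5220
step 3: x_pred=1.9429  r=3.6771  x^+=3.6381  v^+=2.1414  a^+=0.8281
step 4: x_pred=6.6792  r=-10.5292  x^+=1.8252  v^+=-0.8828  a^+=-0.0483
step 5: x_pred=0.7687  r=-2.6187  x^+=-0.4385  v^+=-1.9298  a^+=-0.2662
step 6: x_pred=-2.8563  r=6.3163  x^+=0.0555  v^+=0.1517  a^+=0.2595
step 7: x_pred=0.4061  r=-0.5261  x^+=0.1635  v^+=0.2536  a^+=0.2157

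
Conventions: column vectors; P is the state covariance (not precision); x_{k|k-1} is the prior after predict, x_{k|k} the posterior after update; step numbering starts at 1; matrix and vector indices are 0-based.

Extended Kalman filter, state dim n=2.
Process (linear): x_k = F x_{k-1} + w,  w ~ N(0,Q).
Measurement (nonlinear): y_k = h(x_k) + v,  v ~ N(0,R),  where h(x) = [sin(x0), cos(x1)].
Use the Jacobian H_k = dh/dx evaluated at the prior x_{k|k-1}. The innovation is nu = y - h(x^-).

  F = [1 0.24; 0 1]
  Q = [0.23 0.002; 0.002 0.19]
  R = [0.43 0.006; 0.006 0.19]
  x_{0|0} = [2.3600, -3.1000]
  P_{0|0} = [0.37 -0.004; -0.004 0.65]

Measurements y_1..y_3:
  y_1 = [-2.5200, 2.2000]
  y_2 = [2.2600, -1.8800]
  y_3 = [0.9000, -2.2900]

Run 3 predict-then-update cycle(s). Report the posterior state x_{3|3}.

step 1: x^-=[1.6160, -3.1000]  P^-=[0.6355 0.1540; 0.1540 0.8400]  H_jac=[-0.0452 0.0000; 0.0000 0.0416]  S=[0.4313 0.0057; 0.0057 0.1915]  K=[-0.0671 0.0354; -0.0186 0.1830]  nu=[-3.5190, 3.1991]  x^+=[1.9654, -2.4493]  P^+=[0.6334 0.1523; 0.1523 0.8335]
step 2: x^-=[1.3775, -2.4493]  P^-=[0.9845 0.3543; 0.3543 1.0235]  H_jac=[0.1921 0.0000; 0.0000 0.6383]  S=[0.4663 0.0494; 0.0494 0.6070]  K=[0.3692 0.3425; 0.0321 1.0736]  nu=[1.2786, -1.1102]  x^+=[1.4693, -3.6002]  P^+=[0.8372 0.1054; 0.1054 0.3199]
step 3: x^-=[0.6052, -3.6002]  P^-=[1.1362 0.1842; 0.1842 0.5099]  H_jac=[0.8224 0.0000; 0.0000 -0.4427]  S=[1.1985 -0.0611; -0.0611 0.2899]  K=[0.7737 -0.1183; 0.0877 -0.7601]  nu=[0.3311, -1.3933]  x^+=[1.0262, -2.5121]  P^+=[0.4037 0.0403; 0.0403 0.3250]

x_post = [1.0262, -2.5121]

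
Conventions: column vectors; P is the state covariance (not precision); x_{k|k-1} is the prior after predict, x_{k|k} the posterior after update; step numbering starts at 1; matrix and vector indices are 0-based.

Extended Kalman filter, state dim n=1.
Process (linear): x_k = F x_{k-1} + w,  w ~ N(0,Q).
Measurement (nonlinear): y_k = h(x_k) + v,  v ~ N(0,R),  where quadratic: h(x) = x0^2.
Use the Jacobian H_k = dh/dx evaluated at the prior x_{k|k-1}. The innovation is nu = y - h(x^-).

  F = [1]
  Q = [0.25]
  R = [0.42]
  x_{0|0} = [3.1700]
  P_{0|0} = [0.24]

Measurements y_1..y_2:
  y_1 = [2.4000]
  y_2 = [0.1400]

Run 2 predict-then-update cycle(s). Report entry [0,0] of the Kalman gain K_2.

K[0,0] = 0.2281

step 1: x^-=[3.1700]  P^-=[0.4900]  H_jac=[6.3400]  S=[20.1158]  K=[0.1544]  nu=[-7.6489]  x^+=[1.9887]  P^+=[0.0102]
step 2: x^-=[1.9887]  P^-=[0.2602]  H_jac=[3.9775]  S=[4.5369]  K=[0.2281]  nu=[-3.8151]  x^+=[1.1184]  P^+=[0.0241]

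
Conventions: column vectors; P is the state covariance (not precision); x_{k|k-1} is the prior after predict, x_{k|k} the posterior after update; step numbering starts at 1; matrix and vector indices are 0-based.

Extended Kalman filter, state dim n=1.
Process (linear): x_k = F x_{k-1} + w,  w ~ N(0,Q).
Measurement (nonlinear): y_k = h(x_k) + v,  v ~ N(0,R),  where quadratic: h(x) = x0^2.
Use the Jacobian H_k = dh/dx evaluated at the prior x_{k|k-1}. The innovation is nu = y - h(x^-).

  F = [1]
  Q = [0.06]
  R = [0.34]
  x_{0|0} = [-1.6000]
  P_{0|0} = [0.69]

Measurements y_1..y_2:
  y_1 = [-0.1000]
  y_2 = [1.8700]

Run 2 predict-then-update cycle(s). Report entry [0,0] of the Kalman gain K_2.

K[0,0] = -0.2557

step 1: x^-=[-1.6000]  P^-=[0.7500]  H_jac=[-3.2000]  S=[8.0200]  K=[-0.2993]  nu=[-2.6600]  x^+=[-0.8040]  P^+=[0.0318]
step 2: x^-=[-0.8040]  P^-=[0.0918]  H_jac=[-1.6080]  S=[0.5773]  K=[-0.2557]  nu=[1.2236]  x^+=[-1.1168]  P^+=[0.0541]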